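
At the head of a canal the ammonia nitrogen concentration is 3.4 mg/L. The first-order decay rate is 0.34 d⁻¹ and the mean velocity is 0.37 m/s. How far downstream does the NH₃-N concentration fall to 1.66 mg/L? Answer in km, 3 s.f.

67.4 km

From C = C₀·e^(−kt), t = ln(C₀/C)/k = ln(3.4/1.66)/0.34 = 0.717/0.34 = 2.109 d.
Distance = v·t = 0.37 m/s × 1.822e+05 s = 6.741e+04 m = 67.41 km.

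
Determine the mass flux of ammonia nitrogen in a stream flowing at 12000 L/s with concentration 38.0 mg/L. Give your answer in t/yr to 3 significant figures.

12000 L/s = 12 m³/s.
Mass flux = Q·C = 12 m³/s × 38 g/m³ = 456 g/s.
= 456 g/s × 31.56 = 1.439e+04 t/yr.

14400 t/yr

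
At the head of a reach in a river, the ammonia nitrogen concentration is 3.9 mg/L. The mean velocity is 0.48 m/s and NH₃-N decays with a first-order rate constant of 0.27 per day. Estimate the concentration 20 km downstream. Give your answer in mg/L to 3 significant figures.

3.42 mg/L

Travel time t = 20 km / 0.48 m/s = 2e+04/0.48 = 4.167e+04 s = 0.4823 d.
First-order decay: C = 3.9·exp(−0.27·0.4823) = 3.9·0.8779 = 3.424 mg/L.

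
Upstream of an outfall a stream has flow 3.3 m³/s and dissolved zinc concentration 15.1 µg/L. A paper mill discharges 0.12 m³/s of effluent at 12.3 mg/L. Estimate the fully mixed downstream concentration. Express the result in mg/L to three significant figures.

0.446 mg/L

15.1 µg/L = 0.0151 mg/L.
Conservation of mass across the mixing zone: C = (0.12·12.3 + 3.3·0.0151) / (0.12 + 3.3) = 1.526/3.42 = 0.4461 mg/L.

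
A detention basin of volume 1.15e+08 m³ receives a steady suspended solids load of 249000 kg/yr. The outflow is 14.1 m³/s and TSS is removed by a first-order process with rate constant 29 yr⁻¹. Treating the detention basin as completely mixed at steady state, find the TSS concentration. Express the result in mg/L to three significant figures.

0.0659 mg/L

Outflow Q = 14.1 m³/s × 3.156e+07 s/yr = 4.45e+08 m³/yr.
Steady-state CSTR mass balance: W = Q·C + k·V·C, so C = W/(Q + kV).
Q + kV = 4.45e+08 + 29·1.15e+08 = 3.78e+09 m³/yr.
C = 249000/3.78e+09 = 6.587e-05 kg/m³ = 0.06587 mg/L.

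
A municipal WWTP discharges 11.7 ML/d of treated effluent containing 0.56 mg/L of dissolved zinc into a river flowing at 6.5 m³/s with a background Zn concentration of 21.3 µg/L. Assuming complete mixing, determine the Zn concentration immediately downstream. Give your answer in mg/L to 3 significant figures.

11.7 ML/d = 0.1354 m³/s.
21.3 µg/L = 0.0213 mg/L.
Flow-weighted mixing gives C = (0.1354·0.56 + 6.5·0.0213) / (0.1354 + 6.5) = 0.2143/6.635 = 0.03229 mg/L.

0.0323 mg/L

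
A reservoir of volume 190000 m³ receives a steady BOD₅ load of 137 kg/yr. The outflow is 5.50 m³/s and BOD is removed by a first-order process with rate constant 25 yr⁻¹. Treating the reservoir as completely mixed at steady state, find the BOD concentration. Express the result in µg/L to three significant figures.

0.768 µg/L

Outflow Q = 5.50 m³/s × 3.156e+07 s/yr = 1.736e+08 m³/yr.
Steady-state CSTR mass balance: W = Q·C + k·V·C, so C = W/(Q + kV).
Q + kV = 1.736e+08 + 25·190000 = 1.783e+08 m³/yr.
C = 137/1.783e+08 = 7.683e-07 kg/m³ = 0.0007683 mg/L = 0.7683 µg/L.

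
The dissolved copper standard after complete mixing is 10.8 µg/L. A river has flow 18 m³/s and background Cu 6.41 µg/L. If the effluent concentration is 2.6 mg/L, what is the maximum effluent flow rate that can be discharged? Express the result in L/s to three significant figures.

30.5 L/s

6.41 µg/L = 0.00641 mg/L.
10.8 µg/L = 0.0108 mg/L.
Mass balance at complete mixing: C_std·(Q_w + Q_r) = Q_w·C_e + Q_r·C_b.
Rearranging, Q_w = Q_r·(C_std − C_b)/(C_e − C_std) = 18·(0.0108 − 0.00641) / (2.6 − 0.0108) = 0.03052 m³/s.
= 30.52 L/s.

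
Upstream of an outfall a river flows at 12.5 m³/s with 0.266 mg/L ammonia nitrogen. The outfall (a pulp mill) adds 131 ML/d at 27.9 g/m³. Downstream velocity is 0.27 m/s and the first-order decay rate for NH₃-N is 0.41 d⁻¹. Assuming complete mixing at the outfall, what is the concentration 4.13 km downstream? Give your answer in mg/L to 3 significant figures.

131 ML/d = 1.516 m³/s.
After complete mixing, C₀ = (1.516·27.9 + 12.5·0.266) / 14.02 = 3.255 mg/L.
Travel time t = 4130 m / 0.27 m/s = 1.53e+04 s = 0.177 d.
C = 3.255·exp(−0.41·0.177) = 3.255·0.93 = 3.027 mg/L.

3.03 mg/L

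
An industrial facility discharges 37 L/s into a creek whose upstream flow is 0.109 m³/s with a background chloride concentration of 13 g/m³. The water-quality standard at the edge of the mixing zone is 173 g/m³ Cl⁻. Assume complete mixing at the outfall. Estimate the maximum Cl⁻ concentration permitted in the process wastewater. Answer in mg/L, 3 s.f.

37 L/s = 0.037 m³/s.
Mass balance: 173·0.146 = 0.037·Cₑ + 0.109·13.
Cₑ = (25.26 − 1.417) / 0.037 = 644.4 mg/L.

644 mg/L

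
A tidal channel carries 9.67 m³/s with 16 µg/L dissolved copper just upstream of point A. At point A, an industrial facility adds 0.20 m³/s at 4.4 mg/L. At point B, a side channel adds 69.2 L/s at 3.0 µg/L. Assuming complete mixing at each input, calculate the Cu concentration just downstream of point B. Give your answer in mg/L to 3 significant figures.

16 µg/L = 0.016 mg/L.
After input A: C = (9.67·0.016 + 0.2·4.4) / 9.87 = 0.1048 mg/L.
69.2 L/s = 0.0692 m³/s.
3.0 µg/L = 0.003 mg/L.
After input B: C = (9.87·0.1048 + 0.0692·0.003) / 9.939 = 0.1041 mg/L.

0.104 mg/L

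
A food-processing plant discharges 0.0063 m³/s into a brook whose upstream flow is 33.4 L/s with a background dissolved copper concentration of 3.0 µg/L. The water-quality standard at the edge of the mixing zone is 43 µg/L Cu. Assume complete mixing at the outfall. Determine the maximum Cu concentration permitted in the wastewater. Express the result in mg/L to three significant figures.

0.255 mg/L

33.4 L/s = 0.0334 m³/s.
3.0 µg/L = 0.003 mg/L.
43 µg/L = 0.043 mg/L.
Mass balance: 0.043·0.0397 = 0.0063·Cₑ + 0.0334·0.003.
Cₑ = (0.001707 − 0.0001002) / 0.0063 = 0.2551 mg/L.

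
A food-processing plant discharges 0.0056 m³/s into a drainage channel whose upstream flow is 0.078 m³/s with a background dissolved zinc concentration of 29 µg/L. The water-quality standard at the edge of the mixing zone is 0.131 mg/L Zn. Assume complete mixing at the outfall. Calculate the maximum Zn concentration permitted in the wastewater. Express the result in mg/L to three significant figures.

29 µg/L = 0.029 mg/L.
Mass balance: 0.131·0.0836 = 0.0056·Cₑ + 0.078·0.029.
Cₑ = (0.01095 − 0.002262) / 0.0056 = 1.552 mg/L.

1.55 mg/L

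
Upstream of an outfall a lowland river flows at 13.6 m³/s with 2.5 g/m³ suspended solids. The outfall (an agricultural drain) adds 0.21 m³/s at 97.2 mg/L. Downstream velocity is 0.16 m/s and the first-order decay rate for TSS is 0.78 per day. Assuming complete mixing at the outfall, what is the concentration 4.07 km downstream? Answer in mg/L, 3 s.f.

3.13 mg/L

After complete mixing, C₀ = (0.21·97.2 + 13.6·2.5) / 13.81 = 3.94 mg/L.
Travel time t = 4070 m / 0.16 m/s = 2.544e+04 s = 0.2944 d.
C = 3.94·exp(−0.78·0.2944) = 3.94·0.7948 = 3.132 mg/L.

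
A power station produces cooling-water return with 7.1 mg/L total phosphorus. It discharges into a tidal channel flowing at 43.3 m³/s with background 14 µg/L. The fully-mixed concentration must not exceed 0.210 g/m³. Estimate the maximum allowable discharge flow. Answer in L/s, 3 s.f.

1230 L/s

14 µg/L = 0.014 mg/L.
Mass balance at complete mixing: C_std·(Q_w + Q_r) = Q_w·C_e + Q_r·C_b.
Rearranging, Q_w = Q_r·(C_std − C_b)/(C_e − C_std) = 43.3·(0.21 − 0.014) / (7.1 − 0.21) = 1.232 m³/s.
= 1232 L/s.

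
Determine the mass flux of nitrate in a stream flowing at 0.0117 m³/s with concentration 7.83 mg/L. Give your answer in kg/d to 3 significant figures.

7.92 kg/d

Mass flux = Q·C = 0.0117 m³/s × 7.83 g/m³ = 0.09161 g/s.
= 0.09161 g/s × 86.4 = 7.915 kg/d.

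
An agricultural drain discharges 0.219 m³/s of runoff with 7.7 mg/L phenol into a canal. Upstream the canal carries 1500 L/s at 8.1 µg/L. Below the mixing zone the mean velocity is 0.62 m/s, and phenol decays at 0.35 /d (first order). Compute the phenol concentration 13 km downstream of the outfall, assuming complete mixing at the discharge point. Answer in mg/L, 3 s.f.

1500 L/s = 1.5 m³/s.
8.1 µg/L = 0.0081 mg/L.
After complete mixing, C₀ = (0.219·7.7 + 1.5·0.0081) / 1.719 = 0.988 mg/L.
Travel time t = 1.3e+04 m / 0.62 m/s = 2.097e+04 s = 0.2427 d.
C = 0.988·exp(−0.35·0.2427) = 0.988·0.9186 = 0.9076 mg/L.

0.908 mg/L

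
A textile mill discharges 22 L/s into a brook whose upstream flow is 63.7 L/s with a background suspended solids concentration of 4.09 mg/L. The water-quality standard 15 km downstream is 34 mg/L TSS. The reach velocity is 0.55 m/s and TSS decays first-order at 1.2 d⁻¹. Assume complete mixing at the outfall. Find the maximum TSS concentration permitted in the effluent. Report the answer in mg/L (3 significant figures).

182 mg/L

22 L/s = 0.022 m³/s.
63.7 L/s = 0.0637 m³/s.
Travel time to the compliance point: t = 1.5e+04/0.55 = 2.727e+04 s = 0.3157 d; decay factor exp(−1.2·0.3157) = 0.6847.
So the concentration just after mixing may be at most 34/0.6847 = 49.66 mg/L.
Mass balance: 49.66·0.0857 = 0.022·Cₑ + 0.0637·4.09.
Cₑ = (4.256 − 0.2605) / 0.022 = 181.6 mg/L.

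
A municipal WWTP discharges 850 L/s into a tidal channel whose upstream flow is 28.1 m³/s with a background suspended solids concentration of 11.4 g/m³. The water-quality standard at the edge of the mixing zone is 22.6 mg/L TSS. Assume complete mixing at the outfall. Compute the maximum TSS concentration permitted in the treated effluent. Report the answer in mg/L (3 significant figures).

850 L/s = 0.85 m³/s.
Mass balance: 22.6·28.95 = 0.85·Cₑ + 28.1·11.4.
Cₑ = (654.3 − 320.3) / 0.85 = 392.9 mg/L.

393 mg/L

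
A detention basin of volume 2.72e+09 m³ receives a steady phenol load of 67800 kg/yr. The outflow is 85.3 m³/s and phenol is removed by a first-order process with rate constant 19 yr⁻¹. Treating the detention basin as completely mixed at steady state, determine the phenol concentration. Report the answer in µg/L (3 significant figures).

1.25 µg/L

Outflow Q = 85.3 m³/s × 3.156e+07 s/yr = 2.692e+09 m³/yr.
Steady-state CSTR mass balance: W = Q·C + k·V·C, so C = W/(Q + kV).
Q + kV = 2.692e+09 + 19·2.72e+09 = 5.437e+10 m³/yr.
C = 67800/5.437e+10 = 1.247e-06 kg/m³ = 0.001247 mg/L = 1.247 µg/L.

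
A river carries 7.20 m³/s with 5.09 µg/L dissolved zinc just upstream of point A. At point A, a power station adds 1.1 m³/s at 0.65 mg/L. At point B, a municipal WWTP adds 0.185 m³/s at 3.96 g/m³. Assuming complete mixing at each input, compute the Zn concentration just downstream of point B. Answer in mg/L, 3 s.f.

0.175 mg/L

5.09 µg/L = 0.00509 mg/L.
After input A: C = (7.2·0.00509 + 1.1·0.65) / 8.3 = 0.09056 mg/L.
After input B: C = (8.3·0.09056 + 0.185·3.96) / 8.485 = 0.1749 mg/L.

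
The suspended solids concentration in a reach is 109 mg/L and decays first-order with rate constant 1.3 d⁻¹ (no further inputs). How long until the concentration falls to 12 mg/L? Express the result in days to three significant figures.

t = ln(C₀/C)/k = ln(109/12)/1.3 = 2.206/1.3 = 1.697 d.

1.70 d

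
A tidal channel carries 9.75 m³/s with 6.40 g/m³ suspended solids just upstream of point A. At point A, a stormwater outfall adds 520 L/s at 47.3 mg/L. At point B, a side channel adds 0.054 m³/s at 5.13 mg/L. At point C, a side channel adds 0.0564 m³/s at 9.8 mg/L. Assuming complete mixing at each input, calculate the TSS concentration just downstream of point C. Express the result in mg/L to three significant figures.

8.46 mg/L

520 L/s = 0.52 m³/s.
After input A: C = (9.75·6.4 + 0.52·47.3) / 10.27 = 8.471 mg/L.
After input B: C = (10.27·8.471 + 0.054·5.13) / 10.32 = 8.453 mg/L.
After input C: C = (10.32·8.453 + 0.0564·9.8) / 10.38 = 8.461 mg/L.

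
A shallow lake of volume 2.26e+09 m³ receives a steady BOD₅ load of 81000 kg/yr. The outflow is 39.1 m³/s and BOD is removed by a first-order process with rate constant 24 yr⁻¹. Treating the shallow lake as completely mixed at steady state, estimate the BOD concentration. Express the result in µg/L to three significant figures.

1.46 µg/L

Outflow Q = 39.1 m³/s × 3.156e+07 s/yr = 1.234e+09 m³/yr.
Steady-state CSTR mass balance: W = Q·C + k·V·C, so C = W/(Q + kV).
Q + kV = 1.234e+09 + 24·2.26e+09 = 5.547e+10 m³/yr.
C = 81000/5.547e+10 = 1.46e-06 kg/m³ = 0.00146 mg/L = 1.46 µg/L.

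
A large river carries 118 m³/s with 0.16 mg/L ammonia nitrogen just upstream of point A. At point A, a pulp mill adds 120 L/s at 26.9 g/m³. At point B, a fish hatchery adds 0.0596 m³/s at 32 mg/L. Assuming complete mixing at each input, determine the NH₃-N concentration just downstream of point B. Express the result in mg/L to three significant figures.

0.203 mg/L

120 L/s = 0.12 m³/s.
After input A: C = (118·0.16 + 0.12·26.9) / 118.1 = 0.1872 mg/L.
After input B: C = (118.1·0.1872 + 0.0596·32) / 118.2 = 0.2032 mg/L.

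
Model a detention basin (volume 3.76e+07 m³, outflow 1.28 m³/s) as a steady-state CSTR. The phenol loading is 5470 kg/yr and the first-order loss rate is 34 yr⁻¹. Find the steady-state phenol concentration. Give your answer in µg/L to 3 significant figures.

Outflow Q = 1.28 m³/s × 3.156e+07 s/yr = 4.039e+07 m³/yr.
Steady-state CSTR mass balance: W = Q·C + k·V·C, so C = W/(Q + kV).
Q + kV = 4.039e+07 + 34·3.76e+07 = 1.319e+09 m³/yr.
C = 5470/1.319e+09 = 4.148e-06 kg/m³ = 0.004148 mg/L = 4.148 µg/L.

4.15 µg/L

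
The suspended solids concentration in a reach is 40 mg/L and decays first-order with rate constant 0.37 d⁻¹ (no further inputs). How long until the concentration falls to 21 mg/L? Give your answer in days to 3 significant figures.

1.74 d

t = ln(C₀/C)/k = ln(40/21)/0.37 = 0.6444/0.37 = 1.742 d.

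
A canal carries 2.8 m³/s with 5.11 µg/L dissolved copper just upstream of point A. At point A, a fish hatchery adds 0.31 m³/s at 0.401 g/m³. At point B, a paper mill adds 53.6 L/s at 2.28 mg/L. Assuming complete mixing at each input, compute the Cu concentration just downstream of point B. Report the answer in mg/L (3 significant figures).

5.11 µg/L = 0.00511 mg/L.
After input A: C = (2.8·0.00511 + 0.31·0.401) / 3.11 = 0.04457 mg/L.
53.6 L/s = 0.0536 m³/s.
After input B: C = (3.11·0.04457 + 0.0536·2.28) / 3.164 = 0.08245 mg/L.

0.0824 mg/L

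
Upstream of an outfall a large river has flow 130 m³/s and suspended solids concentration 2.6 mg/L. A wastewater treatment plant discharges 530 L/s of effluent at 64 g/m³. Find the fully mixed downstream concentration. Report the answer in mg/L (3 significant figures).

530 L/s = 0.53 m³/s.
Flow-weighted mixing gives C = (0.53·64 + 130·2.6) / (0.53 + 130) = 371.9/130.5 = 2.849 mg/L.

2.85 mg/L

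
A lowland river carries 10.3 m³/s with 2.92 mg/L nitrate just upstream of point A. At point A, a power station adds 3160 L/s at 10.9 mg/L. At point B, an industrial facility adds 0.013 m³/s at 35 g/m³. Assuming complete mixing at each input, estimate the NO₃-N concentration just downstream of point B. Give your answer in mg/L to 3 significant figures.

3160 L/s = 3.16 m³/s.
After input A: C = (10.3·2.92 + 3.16·10.9) / 13.46 = 4.793 mg/L.
After input B: C = (13.46·4.793 + 0.013·35) / 13.47 = 4.823 mg/L.

4.82 mg/L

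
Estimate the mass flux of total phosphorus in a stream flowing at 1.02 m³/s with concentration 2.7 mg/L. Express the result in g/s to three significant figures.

Mass flux = Q·C = 1.02 m³/s × 2.7 g/m³ = 2.754 g/s.

2.75 g/s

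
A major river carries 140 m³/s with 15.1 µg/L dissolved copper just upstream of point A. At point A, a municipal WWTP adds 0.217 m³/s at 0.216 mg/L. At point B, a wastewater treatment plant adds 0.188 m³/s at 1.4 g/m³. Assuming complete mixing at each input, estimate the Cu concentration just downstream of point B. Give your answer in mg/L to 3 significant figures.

0.0173 mg/L

15.1 µg/L = 0.0151 mg/L.
After input A: C = (140·0.0151 + 0.217·0.216) / 140.2 = 0.01541 mg/L.
After input B: C = (140.2·0.01541 + 0.188·1.4) / 140.4 = 0.01726 mg/L.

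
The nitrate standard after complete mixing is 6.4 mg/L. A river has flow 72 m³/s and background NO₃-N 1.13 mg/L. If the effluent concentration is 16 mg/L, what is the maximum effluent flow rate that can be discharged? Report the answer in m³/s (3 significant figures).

Mass balance at complete mixing: C_std·(Q_w + Q_r) = Q_w·C_e + Q_r·C_b.
Rearranging, Q_w = Q_r·(C_std − C_b)/(C_e − C_std) = 72·(6.4 − 1.13) / (16 − 6.4) = 39.53 m³/s.

39.5 m³/s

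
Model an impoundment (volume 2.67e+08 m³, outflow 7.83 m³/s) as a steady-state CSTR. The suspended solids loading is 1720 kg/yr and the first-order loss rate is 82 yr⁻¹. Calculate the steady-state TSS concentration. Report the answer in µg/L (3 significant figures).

Outflow Q = 7.83 m³/s × 3.156e+07 s/yr = 2.471e+08 m³/yr.
Steady-state CSTR mass balance: W = Q·C + k·V·C, so C = W/(Q + kV).
Q + kV = 2.471e+08 + 82·2.67e+08 = 2.214e+10 m³/yr.
C = 1720/2.214e+10 = 7.768e-08 kg/m³ = 7.768e-05 mg/L = 0.07768 µg/L.

0.0777 µg/L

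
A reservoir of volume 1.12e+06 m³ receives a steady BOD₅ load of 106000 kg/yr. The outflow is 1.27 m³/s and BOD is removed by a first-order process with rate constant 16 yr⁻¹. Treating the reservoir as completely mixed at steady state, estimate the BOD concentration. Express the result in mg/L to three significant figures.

Outflow Q = 1.27 m³/s × 3.156e+07 s/yr = 4.008e+07 m³/yr.
Steady-state CSTR mass balance: W = Q·C + k·V·C, so C = W/(Q + kV).
Q + kV = 4.008e+07 + 16·1.12e+06 = 5.8e+07 m³/yr.
C = 106000/5.8e+07 = 0.001828 kg/m³ = 1.828 mg/L.

1.83 mg/L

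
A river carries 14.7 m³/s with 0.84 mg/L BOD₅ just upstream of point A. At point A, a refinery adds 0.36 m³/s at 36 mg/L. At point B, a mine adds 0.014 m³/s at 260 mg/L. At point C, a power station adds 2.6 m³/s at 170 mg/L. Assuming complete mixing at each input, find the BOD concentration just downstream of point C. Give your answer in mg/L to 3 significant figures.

26.6 mg/L

After input A: C = (14.7·0.84 + 0.36·36) / 15.06 = 1.68 mg/L.
After input B: C = (15.06·1.68 + 0.014·260) / 15.07 = 1.92 mg/L.
After input C: C = (15.07·1.92 + 2.6·170) / 17.67 = 26.65 mg/L.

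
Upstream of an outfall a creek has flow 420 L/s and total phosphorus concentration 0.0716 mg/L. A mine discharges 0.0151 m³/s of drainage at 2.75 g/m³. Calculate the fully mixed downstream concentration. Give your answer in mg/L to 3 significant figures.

0.165 mg/L

420 L/s = 0.42 m³/s.
By mass balance at complete mixing, C = (0.0151·2.75 + 0.42·0.0716) / (0.0151 + 0.42) = 0.0716/0.4351 = 0.1646 mg/L.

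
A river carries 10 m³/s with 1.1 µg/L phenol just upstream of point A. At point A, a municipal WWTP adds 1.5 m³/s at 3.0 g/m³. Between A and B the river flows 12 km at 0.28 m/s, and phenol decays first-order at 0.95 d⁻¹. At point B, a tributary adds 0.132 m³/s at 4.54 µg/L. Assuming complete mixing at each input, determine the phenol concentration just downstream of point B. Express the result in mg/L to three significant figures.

0.242 mg/L

1.1 µg/L = 0.0011 mg/L.
After input A: C = (10·0.0011 + 1.5·3) / 11.5 = 0.3923 mg/L.
Over the 12 km reach to input B (t = 4.286e+04 s = 0.496 d), decay gives C = 0.3923·exp(−0.95·0.496) = 0.2449 mg/L.
4.54 µg/L = 0.00454 mg/L.
After input B: C = (11.5·0.2449 + 0.132·0.00454) / 11.63 = 0.2421 mg/L.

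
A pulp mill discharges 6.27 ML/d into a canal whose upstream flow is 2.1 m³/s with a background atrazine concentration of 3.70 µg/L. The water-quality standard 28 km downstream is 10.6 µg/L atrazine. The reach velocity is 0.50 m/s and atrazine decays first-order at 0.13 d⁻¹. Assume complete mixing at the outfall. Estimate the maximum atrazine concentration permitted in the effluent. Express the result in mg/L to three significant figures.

0.238 mg/L

6.27 ML/d = 0.07257 m³/s.
3.70 µg/L = 0.0037 mg/L.
10.6 µg/L = 0.0106 mg/L.
Travel time to the compliance point: t = 2.8e+04/0.50 = 5.6e+04 s = 0.6481 d; decay factor exp(−0.13·0.6481) = 0.9192.
So the concentration just after mixing may be at most 0.0106/0.9192 = 0.01153 mg/L.
Mass balance: 0.01153·2.173 = 0.07257·Cₑ + 2.1·0.0037.
Cₑ = (0.02505 − 0.00777) / 0.07257 = 0.2382 mg/L.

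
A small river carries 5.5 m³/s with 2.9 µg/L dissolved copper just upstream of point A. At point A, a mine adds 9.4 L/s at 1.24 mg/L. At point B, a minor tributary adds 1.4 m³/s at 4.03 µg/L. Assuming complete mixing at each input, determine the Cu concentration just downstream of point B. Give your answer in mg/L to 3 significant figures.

2.9 µg/L = 0.0029 mg/L.
9.4 L/s = 0.0094 m³/s.
After input A: C = (5.5·0.0029 + 0.0094·1.24) / 5.509 = 0.005011 mg/L.
4.03 µg/L = 0.00403 mg/L.
After input B: C = (5.509·0.005011 + 1.4·0.00403) / 6.909 = 0.004812 mg/L.

0.00481 mg/L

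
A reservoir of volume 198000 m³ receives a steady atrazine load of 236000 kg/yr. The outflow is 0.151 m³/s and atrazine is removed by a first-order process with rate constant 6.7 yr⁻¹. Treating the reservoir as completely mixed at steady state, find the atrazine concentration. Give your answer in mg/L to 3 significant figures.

38.7 mg/L

Outflow Q = 0.151 m³/s × 3.156e+07 s/yr = 4.765e+06 m³/yr.
Steady-state CSTR mass balance: W = Q·C + k·V·C, so C = W/(Q + kV).
Q + kV = 4.765e+06 + 6.7·198000 = 6.092e+06 m³/yr.
C = 236000/6.092e+06 = 0.03874 kg/m³ = 38.74 mg/L.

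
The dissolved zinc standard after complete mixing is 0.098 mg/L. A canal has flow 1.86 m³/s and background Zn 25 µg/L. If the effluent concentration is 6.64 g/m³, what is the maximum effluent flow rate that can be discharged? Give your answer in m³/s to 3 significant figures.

0.0208 m³/s

25 µg/L = 0.025 mg/L.
Mass balance at complete mixing: C_std·(Q_w + Q_r) = Q_w·C_e + Q_r·C_b.
Rearranging, Q_w = Q_r·(C_std − C_b)/(C_e − C_std) = 1.86·(0.098 − 0.025) / (6.64 − 0.098) = 0.02076 m³/s.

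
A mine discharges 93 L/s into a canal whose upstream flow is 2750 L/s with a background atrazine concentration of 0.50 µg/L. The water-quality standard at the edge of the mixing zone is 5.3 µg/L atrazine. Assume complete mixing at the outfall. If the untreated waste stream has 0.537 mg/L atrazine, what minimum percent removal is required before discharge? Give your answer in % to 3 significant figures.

72.6 %

93 L/s = 0.093 m³/s.
2750 L/s = 2.75 m³/s.
0.50 µg/L = 0.0005 mg/L.
5.3 µg/L = 0.0053 mg/L.
Mass balance: 0.0053·2.843 = 0.093·Cₑ + 2.75·0.0005.
Cₑ = (0.01507 − 0.001375) / 0.093 = 0.1472 mg/L.
Required removal = 1 − 0.1472/0.537 = 72.58 %.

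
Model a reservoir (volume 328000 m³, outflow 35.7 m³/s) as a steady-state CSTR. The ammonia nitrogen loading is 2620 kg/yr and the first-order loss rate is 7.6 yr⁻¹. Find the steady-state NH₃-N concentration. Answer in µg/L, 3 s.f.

Outflow Q = 35.7 m³/s × 3.156e+07 s/yr = 1.127e+09 m³/yr.
Steady-state CSTR mass balance: W = Q·C + k·V·C, so C = W/(Q + kV).
Q + kV = 1.127e+09 + 7.6·328000 = 1.129e+09 m³/yr.
C = 2620/1.129e+09 = 2.32e-06 kg/m³ = 0.00232 mg/L = 2.32 µg/L.

2.32 µg/L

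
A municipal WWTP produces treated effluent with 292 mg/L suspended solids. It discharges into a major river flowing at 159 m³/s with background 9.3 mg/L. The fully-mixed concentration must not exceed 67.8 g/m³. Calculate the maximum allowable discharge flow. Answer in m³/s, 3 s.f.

Mass balance at complete mixing: C_std·(Q_w + Q_r) = Q_w·C_e + Q_r·C_b.
Rearranging, Q_w = Q_r·(C_std − C_b)/(C_e − C_std) = 159·(67.8 − 9.3) / (292 − 67.8) = 41.49 m³/s.

41.5 m³/s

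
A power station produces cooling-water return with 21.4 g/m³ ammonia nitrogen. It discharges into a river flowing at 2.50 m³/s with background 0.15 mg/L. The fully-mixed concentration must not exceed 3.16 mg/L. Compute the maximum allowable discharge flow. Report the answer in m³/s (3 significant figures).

0.413 m³/s

Mass balance at complete mixing: C_std·(Q_w + Q_r) = Q_w·C_e + Q_r·C_b.
Rearranging, Q_w = Q_r·(C_std − C_b)/(C_e − C_std) = 2.50·(3.16 − 0.15) / (21.4 − 3.16) = 0.4126 m³/s.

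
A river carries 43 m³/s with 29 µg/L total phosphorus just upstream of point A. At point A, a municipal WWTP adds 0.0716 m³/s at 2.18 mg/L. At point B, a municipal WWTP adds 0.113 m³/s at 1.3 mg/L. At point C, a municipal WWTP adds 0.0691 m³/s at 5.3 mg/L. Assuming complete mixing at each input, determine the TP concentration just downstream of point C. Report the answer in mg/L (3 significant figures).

0.0443 mg/L

29 µg/L = 0.029 mg/L.
After input A: C = (43·0.029 + 0.0716·2.18) / 43.07 = 0.03258 mg/L.
After input B: C = (43.07·0.03258 + 0.113·1.3) / 43.18 = 0.03589 mg/L.
After input C: C = (43.18·0.03589 + 0.0691·5.3) / 43.25 = 0.0443 mg/L.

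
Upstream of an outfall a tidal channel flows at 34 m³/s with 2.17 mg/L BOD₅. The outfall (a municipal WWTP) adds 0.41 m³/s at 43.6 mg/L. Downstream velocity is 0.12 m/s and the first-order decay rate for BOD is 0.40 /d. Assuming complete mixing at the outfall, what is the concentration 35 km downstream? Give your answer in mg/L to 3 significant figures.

0.690 mg/L

After complete mixing, C₀ = (0.41·43.6 + 34·2.17) / 34.41 = 2.664 mg/L.
Travel time t = 3.5e+04 m / 0.12 m/s = 2.917e+05 s = 3.376 d.
C = 2.664·exp(−0.40·3.376) = 2.664·0.2592 = 0.6903 mg/L.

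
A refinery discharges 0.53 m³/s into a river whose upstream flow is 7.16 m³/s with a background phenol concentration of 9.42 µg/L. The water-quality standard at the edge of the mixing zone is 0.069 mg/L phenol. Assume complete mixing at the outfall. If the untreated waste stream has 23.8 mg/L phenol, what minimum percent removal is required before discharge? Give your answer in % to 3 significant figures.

96.3 %

9.42 µg/L = 0.00942 mg/L.
Mass balance: 0.069·7.69 = 0.53·Cₑ + 7.16·0.00942.
Cₑ = (0.5306 − 0.06745) / 0.53 = 0.8739 mg/L.
Required removal = 1 − 0.8739/23.8 = 96.33 %.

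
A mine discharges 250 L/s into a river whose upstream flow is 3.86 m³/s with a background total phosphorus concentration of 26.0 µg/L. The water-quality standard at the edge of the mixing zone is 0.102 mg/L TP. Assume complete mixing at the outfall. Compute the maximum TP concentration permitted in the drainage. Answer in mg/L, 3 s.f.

250 L/s = 0.25 m³/s.
26.0 µg/L = 0.026 mg/L.
Mass balance: 0.102·4.11 = 0.25·Cₑ + 3.86·0.026.
Cₑ = (0.4192 − 0.1004) / 0.25 = 1.275 mg/L.

1.28 mg/L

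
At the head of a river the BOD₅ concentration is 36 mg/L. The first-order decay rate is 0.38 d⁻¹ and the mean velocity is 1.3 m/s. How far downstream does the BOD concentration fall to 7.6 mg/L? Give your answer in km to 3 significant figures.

From C = C₀·e^(−kt), t = ln(C₀/C)/k = ln(36/7.6)/0.38 = 1.555/0.38 = 4.093 d.
Distance = v·t = 1.3 m/s × 3.536e+05 s = 4.597e+05 m = 459.7 km.

460 km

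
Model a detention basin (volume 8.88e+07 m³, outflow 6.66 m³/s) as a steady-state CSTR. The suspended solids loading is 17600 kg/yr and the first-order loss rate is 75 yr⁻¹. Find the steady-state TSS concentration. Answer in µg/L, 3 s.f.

Outflow Q = 6.66 m³/s × 3.156e+07 s/yr = 2.102e+08 m³/yr.
Steady-state CSTR mass balance: W = Q·C + k·V·C, so C = W/(Q + kV).
Q + kV = 2.102e+08 + 75·8.88e+07 = 6.87e+09 m³/yr.
C = 17600/6.87e+09 = 2.562e-06 kg/m³ = 0.002562 mg/L = 2.562 µg/L.

2.56 µg/L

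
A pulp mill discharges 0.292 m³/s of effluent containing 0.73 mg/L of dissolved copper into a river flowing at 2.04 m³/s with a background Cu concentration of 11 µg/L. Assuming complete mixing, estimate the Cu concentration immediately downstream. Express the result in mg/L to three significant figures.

11 µg/L = 0.011 mg/L.
Flow-weighted mixing gives C = (0.292·0.73 + 2.04·0.011) / (0.292 + 2.04) = 0.2356/2.332 = 0.101 mg/L.

0.101 mg/L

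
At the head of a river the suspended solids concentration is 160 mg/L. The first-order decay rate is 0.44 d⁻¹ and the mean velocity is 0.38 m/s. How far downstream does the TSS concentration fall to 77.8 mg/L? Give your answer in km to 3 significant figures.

From C = C₀·e^(−kt), t = ln(C₀/C)/k = ln(160/77.8)/0.44 = 0.721/0.44 = 1.639 d.
Distance = v·t = 0.38 m/s × 1.416e+05 s = 5.38e+04 m = 53.8 km.

53.8 km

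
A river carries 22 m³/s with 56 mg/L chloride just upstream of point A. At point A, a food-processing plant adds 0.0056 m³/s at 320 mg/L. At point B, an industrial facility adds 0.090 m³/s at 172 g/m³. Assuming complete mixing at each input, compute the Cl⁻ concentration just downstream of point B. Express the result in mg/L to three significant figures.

After input A: C = (22·56 + 0.0056·320) / 22.01 = 56.07 mg/L.
After input B: C = (22.01·56.07 + 0.09·172) / 22.1 = 56.54 mg/L.

56.5 mg/L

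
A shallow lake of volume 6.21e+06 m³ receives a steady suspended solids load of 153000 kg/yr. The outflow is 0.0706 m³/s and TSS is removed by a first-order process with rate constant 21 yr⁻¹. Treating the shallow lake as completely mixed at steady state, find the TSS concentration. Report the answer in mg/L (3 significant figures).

1.15 mg/L

Outflow Q = 0.0706 m³/s × 3.156e+07 s/yr = 2.228e+06 m³/yr.
Steady-state CSTR mass balance: W = Q·C + k·V·C, so C = W/(Q + kV).
Q + kV = 2.228e+06 + 21·6.21e+06 = 1.326e+08 m³/yr.
C = 153000/1.326e+08 = 0.001154 kg/m³ = 1.154 mg/L.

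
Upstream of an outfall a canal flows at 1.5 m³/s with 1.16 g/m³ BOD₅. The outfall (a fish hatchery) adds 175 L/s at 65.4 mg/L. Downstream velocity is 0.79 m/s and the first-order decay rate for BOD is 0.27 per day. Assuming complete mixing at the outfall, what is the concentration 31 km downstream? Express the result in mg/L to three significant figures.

6.96 mg/L

175 L/s = 0.175 m³/s.
After complete mixing, C₀ = (0.175·65.4 + 1.5·1.16) / 1.675 = 7.872 mg/L.
Travel time t = 3.1e+04 m / 0.79 m/s = 3.924e+04 s = 0.4542 d.
C = 7.872·exp(−0.27·0.4542) = 7.872·0.8846 = 6.963 mg/L.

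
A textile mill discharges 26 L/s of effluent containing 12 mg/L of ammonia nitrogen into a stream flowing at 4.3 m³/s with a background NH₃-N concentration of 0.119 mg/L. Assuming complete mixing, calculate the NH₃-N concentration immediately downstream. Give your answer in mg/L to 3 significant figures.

0.190 mg/L

26 L/s = 0.026 m³/s.
Flow-weighted mixing gives C = (0.026·12 + 4.3·0.119) / (0.026 + 4.3) = 0.8237/4.326 = 0.1904 mg/L.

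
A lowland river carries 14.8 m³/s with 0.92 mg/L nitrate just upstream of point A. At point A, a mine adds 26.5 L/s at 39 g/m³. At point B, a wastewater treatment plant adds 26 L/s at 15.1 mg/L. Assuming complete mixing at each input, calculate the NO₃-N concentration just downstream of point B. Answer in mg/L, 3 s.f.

1.01 mg/L

26.5 L/s = 0.0265 m³/s.
After input A: C = (14.8·0.92 + 0.0265·39) / 14.83 = 0.9881 mg/L.
26 L/s = 0.026 m³/s.
After input B: C = (14.83·0.9881 + 0.026·15.1) / 14.85 = 1.013 mg/L.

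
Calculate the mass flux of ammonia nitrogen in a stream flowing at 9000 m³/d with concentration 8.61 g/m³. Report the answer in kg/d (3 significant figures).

9000 m³/d = 0.1042 m³/s.
Mass flux = Q·C = 0.1042 m³/s × 8.61 g/m³ = 0.8969 g/s.
= 0.8969 g/s × 86.4 = 77.49 kg/d.

77.5 kg/d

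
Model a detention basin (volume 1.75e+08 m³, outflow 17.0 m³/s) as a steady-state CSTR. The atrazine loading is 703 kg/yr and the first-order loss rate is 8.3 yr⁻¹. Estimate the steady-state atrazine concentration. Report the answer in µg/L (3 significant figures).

Outflow Q = 17.0 m³/s × 3.156e+07 s/yr = 5.365e+08 m³/yr.
Steady-state CSTR mass balance: W = Q·C + k·V·C, so C = W/(Q + kV).
Q + kV = 5.365e+08 + 8.3·1.75e+08 = 1.989e+09 m³/yr.
C = 703/1.989e+09 = 3.534e-07 kg/m³ = 0.0003534 mg/L = 0.3534 µg/L.

0.353 µg/L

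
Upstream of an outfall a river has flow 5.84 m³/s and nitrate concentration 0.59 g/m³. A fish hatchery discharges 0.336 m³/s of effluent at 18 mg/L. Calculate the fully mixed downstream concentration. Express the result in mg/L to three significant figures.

Flow-weighted mixing gives C = (0.336·18 + 5.84·0.59) / (0.336 + 5.84) = 9.494/6.176 = 1.537 mg/L.

1.54 mg/L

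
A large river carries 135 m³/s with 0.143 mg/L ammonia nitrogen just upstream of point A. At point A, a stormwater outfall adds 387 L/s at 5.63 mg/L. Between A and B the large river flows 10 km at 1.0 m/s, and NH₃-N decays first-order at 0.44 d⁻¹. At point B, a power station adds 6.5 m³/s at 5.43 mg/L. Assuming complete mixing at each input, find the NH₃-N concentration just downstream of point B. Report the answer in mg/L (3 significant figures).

387 L/s = 0.387 m³/s.
After input A: C = (135·0.143 + 0.387·5.63) / 135.4 = 0.1587 mg/L.
Over the 10 km reach to input B (t = 1e+04 s = 0.1157 d), decay gives C = 0.1587·exp(−0.44·0.1157) = 0.1508 mg/L.
After input B: C = (135.4·0.1508 + 6.5·5.43) / 141.9 = 0.3927 mg/L.

0.393 mg/L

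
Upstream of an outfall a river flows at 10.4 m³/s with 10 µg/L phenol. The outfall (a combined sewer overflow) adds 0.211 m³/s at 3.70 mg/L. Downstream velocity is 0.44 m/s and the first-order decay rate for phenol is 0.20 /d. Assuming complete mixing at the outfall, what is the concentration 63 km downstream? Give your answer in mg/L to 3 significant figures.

10 µg/L = 0.01 mg/L.
After complete mixing, C₀ = (0.211·3.7 + 10.4·0.01) / 10.61 = 0.08338 mg/L.
Travel time t = 6.3e+04 m / 0.44 m/s = 1.432e+05 s = 1.657 d.
C = 0.08338·exp(−0.20·1.657) = 0.08338·0.7179 = 0.05985 mg/L.

0.0599 mg/L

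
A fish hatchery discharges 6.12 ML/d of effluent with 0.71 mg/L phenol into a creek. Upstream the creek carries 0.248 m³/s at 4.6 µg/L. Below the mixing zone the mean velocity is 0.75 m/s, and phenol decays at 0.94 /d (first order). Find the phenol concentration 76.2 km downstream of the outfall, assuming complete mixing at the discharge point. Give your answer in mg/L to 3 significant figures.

0.0534 mg/L

6.12 ML/d = 0.07083 m³/s.
4.6 µg/L = 0.0046 mg/L.
After complete mixing, C₀ = (0.07083·0.71 + 0.248·0.0046) / 0.3188 = 0.1613 mg/L.
Travel time t = 7.62e+04 m / 0.75 m/s = 1.016e+05 s = 1.176 d.
C = 0.1613·exp(−0.94·1.176) = 0.1613·0.3311 = 0.05341 mg/L.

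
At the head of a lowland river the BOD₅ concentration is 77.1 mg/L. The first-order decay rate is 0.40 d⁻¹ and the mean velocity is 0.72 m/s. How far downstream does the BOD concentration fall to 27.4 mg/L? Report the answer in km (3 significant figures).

161 km

From C = C₀·e^(−kt), t = ln(C₀/C)/k = ln(77.1/27.4)/0.40 = 1.035/0.40 = 2.586 d.
Distance = v·t = 0.72 m/s × 2.235e+05 s = 1.609e+05 m = 160.9 km.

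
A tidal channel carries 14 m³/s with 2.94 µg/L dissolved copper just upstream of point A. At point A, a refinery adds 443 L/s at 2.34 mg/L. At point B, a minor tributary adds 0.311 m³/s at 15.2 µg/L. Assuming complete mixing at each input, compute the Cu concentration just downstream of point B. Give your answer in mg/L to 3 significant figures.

0.0734 mg/L

2.94 µg/L = 0.00294 mg/L.
443 L/s = 0.443 m³/s.
After input A: C = (14·0.00294 + 0.443·2.34) / 14.44 = 0.07462 mg/L.
15.2 µg/L = 0.0152 mg/L.
After input B: C = (14.44·0.07462 + 0.311·0.0152) / 14.75 = 0.07337 mg/L.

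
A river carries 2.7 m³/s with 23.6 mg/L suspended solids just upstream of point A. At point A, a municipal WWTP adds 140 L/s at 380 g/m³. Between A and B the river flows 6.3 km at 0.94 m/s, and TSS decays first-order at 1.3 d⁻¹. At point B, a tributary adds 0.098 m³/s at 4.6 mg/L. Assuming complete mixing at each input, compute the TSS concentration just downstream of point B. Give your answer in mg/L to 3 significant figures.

36.1 mg/L

140 L/s = 0.14 m³/s.
After input A: C = (2.7·23.6 + 0.14·380) / 2.84 = 41.17 mg/L.
Over the 6.3 km reach to input B (t = 6702 s = 0.07757 d), decay gives C = 41.17·exp(−1.3·0.07757) = 37.22 mg/L.
After input B: C = (2.84·37.22 + 0.098·4.6) / 2.938 = 36.13 mg/L.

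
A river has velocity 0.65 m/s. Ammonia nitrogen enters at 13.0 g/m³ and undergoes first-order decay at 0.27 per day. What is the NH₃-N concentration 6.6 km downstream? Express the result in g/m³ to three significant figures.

12.6 g/m³

Travel time t = 6.6 km / 0.65 m/s = 6600/0.65 = 1.015e+04 s = 0.1175 d.
First-order decay: C = 13.0·exp(−0.27·0.1175) = 13.0·0.9688 = 12.59 g/m³.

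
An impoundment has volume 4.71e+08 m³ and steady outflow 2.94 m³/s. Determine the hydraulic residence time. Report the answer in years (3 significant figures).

Q = 2.94 m³/s × 3.156e+07 s/yr = 9.278e+07 m³/yr.
Hydraulic residence time τ = V/Q = 4.71e+08/9.278e+07 = 5.077 yr.

5.08 yr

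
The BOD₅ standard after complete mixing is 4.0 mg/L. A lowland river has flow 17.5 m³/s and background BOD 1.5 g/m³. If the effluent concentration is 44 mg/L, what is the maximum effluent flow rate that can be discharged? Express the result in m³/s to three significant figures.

1.09 m³/s

Mass balance at complete mixing: C_std·(Q_w + Q_r) = Q_w·C_e + Q_r·C_b.
Rearranging, Q_w = Q_r·(C_std − C_b)/(C_e − C_std) = 17.5·(4 − 1.5) / (44 − 4) = 1.094 m³/s.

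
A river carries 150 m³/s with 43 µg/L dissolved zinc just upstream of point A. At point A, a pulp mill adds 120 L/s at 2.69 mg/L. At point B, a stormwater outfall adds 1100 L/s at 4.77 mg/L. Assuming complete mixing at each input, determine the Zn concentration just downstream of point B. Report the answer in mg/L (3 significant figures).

0.0795 mg/L

43 µg/L = 0.043 mg/L.
120 L/s = 0.12 m³/s.
After input A: C = (150·0.043 + 0.12·2.69) / 150.1 = 0.04512 mg/L.
1100 L/s = 1.1 m³/s.
After input B: C = (150.1·0.04512 + 1.1·4.77) / 151.2 = 0.07949 mg/L.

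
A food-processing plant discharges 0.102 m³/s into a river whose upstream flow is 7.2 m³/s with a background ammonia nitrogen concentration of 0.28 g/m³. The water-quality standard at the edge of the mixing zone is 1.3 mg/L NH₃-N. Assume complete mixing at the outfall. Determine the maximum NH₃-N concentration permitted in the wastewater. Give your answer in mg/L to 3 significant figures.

Mass balance: 1.3·7.302 = 0.102·Cₑ + 7.2·0.28.
Cₑ = (9.493 − 2.016) / 0.102 = 73.3 mg/L.

73.3 mg/L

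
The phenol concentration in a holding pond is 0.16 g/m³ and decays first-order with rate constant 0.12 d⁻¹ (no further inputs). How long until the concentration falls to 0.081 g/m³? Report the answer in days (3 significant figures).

5.67 d

t = ln(C₀/C)/k = ln(0.16/0.081)/0.12 = 0.6807/0.12 = 5.673 d.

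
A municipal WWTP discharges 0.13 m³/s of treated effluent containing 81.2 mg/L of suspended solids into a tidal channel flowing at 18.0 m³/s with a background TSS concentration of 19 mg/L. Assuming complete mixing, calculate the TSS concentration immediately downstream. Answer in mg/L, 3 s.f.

Conservation of mass across the mixing zone: C = (0.13·81.2 + 18·19) / (0.13 + 18) = 352.6/18.13 = 19.45 mg/L.

19.4 mg/L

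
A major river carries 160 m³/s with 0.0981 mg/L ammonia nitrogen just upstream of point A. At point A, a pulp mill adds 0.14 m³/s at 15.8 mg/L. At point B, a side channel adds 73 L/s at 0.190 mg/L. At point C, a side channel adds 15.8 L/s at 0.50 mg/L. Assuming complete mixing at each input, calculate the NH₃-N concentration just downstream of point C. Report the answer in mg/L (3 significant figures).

0.112 mg/L

After input A: C = (160·0.0981 + 0.14·15.8) / 160.1 = 0.1118 mg/L.
73 L/s = 0.073 m³/s.
After input B: C = (160.1·0.1118 + 0.073·0.19) / 160.2 = 0.1119 mg/L.
15.8 L/s = 0.0158 m³/s.
After input C: C = (160.2·0.1119 + 0.0158·0.5) / 160.2 = 0.1119 mg/L.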